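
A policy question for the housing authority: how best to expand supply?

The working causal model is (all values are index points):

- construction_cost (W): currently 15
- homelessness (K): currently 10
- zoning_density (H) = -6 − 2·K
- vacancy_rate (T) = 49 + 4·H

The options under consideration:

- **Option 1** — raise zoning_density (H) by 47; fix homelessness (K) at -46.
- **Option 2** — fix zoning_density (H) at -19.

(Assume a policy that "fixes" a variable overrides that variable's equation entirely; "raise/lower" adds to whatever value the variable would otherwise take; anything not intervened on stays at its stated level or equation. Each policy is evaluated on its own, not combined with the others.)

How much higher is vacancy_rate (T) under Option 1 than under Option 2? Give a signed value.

608

Option 1 (H + 47, K := -46):
  K = -46
  H = -6 − 2·(-46) (+47 from intervention) = 133
  T = 49 + 4·133 = 581
Option 2 (H := -19):
  K = 10
  H = -19
  T = 49 + 4·(-19) = -27
T: 581 − (-27) = 608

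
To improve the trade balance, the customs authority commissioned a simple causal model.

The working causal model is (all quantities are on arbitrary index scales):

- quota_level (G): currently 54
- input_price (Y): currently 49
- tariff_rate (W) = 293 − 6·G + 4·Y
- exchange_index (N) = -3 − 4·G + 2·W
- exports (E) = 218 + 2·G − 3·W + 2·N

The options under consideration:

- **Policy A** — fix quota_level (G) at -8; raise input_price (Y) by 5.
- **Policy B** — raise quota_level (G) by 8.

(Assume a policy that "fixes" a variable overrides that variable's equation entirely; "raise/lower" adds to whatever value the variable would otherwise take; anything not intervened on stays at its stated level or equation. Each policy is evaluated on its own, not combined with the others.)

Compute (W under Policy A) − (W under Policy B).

440

Policy A (G := -8, Y + 5):
  G = -8
  Y = 49 + 5 = 54
  W = 293 − 6·(-8) + 4·54 = 557
Policy B (G + 8):
  G = 54 + 8 = 62
  Y = 49
  W = 293 − 6·62 + 4·49 = 117
W: 557 − 117 = 440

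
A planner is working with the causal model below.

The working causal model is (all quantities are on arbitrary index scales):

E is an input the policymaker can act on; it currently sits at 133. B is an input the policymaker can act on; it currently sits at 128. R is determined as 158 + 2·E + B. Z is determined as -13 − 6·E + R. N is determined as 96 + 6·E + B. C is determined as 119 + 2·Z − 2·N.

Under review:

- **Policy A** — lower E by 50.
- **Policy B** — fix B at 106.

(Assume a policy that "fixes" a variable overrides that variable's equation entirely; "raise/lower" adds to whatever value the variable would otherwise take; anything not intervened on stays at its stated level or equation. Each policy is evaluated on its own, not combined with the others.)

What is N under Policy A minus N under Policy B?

-278

Policy A (E − 50):
  E = 133 − 50 = 83
  B = 128
  N = 96 + 6·83 + 128 = 722
Policy B (B := 106):
  E = 133
  B = 106
  N = 96 + 6·133 + 106 = 1000
N: 722 − 1000 = -278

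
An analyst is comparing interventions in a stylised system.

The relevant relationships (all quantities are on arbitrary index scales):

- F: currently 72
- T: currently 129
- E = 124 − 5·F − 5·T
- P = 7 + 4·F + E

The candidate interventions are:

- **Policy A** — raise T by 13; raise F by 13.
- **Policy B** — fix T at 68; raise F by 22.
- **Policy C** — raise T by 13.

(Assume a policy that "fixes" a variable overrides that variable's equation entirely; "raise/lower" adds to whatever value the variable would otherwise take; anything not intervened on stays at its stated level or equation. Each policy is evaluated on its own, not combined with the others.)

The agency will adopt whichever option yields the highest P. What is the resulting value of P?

-303

Policy A (T + 13, F + 13):
  F = 72 + 13 = 85
  T = 129 + 13 = 142
  E = 124 − 5·85 − 5·142 = -1011
  P = 7 + 4·85 + (-1011) = -664
Policy B (T := 68, F + 22):
  F = 72 + 22 = 94
  T = 68
  E = 124 − 5·94 − 5·68 = -686
  P = 7 + 4·94 + (-686) = -303
Policy C (T + 13):
  F = 72
  T = 129 + 13 = 142
  E = 124 − 5·72 − 5·142 = -946
  P = 7 + 4·72 + (-946) = -651
Comparing — Policy A: P=-664, Policy B: P=-303, Policy C: P=-651. Highest is -303 (Policy B).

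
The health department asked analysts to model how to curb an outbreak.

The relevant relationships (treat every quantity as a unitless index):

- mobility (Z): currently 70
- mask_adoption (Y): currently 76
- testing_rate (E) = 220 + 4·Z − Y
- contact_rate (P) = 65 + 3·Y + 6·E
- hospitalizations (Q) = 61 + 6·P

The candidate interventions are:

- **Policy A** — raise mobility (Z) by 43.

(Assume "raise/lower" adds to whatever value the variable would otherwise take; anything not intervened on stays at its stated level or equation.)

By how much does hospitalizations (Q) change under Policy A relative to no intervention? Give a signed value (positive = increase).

Baseline:
  Z = 70
  Y = 76
  E = 220 + 4·70 − 76 = 424
  P = 65 + 3·76 + 6·424 = 2837
  Q = 61 + 6·2837 = 17083
Policy A (Z + 43):
  Z = 70 + 43 = 113
  Y = 76
  E = 220 + 4·113 − 76 = 596
  P = 65 + 3·76 + 6·596 = 3869
  Q = 61 + 6·3869 = 23275
Change in Q: 23275 − 17083 = 6192

6192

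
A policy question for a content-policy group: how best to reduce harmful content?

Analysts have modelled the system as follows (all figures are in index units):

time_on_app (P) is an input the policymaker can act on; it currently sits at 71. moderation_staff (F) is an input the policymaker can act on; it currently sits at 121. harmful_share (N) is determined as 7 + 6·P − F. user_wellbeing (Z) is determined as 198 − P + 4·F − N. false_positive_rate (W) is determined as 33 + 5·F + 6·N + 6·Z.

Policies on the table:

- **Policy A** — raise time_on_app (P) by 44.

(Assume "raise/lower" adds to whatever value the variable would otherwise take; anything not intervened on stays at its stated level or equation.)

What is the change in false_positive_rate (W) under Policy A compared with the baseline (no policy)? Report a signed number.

-264

Baseline:
  P = 71
  F = 121
  N = 7 + 6·71 − 121 = 312
  Z = 198 − 71 + 4·121 − 312 = 299
  W = 33 + 5·121 + 6·312 + 6·299 = 4304
Policy A (P + 44):
  P = 71 + 44 = 115
  F = 121
  N = 7 + 6·115 − 121 = 576
  Z = 198 − 115 + 4·121 − 576 = -9
  W = 33 + 5·121 + 6·576 + 6·(-9) = 4040
Change in W: 4040 − 4304 = -264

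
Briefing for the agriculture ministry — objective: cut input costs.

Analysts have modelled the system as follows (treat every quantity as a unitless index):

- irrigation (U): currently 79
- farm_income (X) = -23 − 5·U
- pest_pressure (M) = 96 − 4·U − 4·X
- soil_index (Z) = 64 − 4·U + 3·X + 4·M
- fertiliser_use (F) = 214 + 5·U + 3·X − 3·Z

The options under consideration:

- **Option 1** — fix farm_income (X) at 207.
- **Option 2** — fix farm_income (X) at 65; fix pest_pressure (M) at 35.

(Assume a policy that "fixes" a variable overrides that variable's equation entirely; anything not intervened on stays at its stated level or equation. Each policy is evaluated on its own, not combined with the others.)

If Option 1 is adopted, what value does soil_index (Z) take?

-3823

Option 1 (X := 207):
  U = 79
  X = 207
  M = 96 − 4·79 − 4·207 = -1048
  Z = 64 − 4·79 + 3·207 + 4·(-1048) = -3823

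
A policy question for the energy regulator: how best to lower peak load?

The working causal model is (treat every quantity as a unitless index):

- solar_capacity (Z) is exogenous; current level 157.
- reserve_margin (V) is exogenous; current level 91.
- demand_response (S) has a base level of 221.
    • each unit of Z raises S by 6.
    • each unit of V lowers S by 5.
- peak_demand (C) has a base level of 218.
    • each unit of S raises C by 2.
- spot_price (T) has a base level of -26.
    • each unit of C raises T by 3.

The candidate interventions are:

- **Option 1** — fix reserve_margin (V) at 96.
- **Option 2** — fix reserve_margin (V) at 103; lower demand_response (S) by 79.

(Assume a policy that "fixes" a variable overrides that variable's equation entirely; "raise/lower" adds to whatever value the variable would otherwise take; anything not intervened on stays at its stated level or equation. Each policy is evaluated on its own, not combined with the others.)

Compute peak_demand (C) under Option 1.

Option 1 (V := 96):
  Z = 157
  V = 96
  S = 221 + 6·157 − 5·96 = 683
  C = 218 + 2·683 = 1584

1584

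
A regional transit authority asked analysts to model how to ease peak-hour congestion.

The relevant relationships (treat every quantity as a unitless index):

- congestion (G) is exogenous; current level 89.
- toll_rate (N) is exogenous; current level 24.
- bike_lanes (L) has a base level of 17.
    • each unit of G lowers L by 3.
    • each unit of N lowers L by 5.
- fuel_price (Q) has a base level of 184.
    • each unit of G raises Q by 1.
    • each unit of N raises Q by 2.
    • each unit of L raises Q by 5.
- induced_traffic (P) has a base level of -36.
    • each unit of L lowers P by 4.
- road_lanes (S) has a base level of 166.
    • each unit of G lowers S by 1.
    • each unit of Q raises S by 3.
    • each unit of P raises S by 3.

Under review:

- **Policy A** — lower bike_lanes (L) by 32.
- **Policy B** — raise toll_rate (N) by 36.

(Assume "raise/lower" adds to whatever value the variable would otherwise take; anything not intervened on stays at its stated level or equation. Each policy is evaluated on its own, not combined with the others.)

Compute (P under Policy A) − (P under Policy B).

-592

Policy A (L − 32):
  G = 89
  N = 24
  L = 17 − 3·89 − 5·24 (−32 from intervention) = -402
  P = -36 − 4·(-402) = 1572
Policy B (N + 36):
  G = 89
  N = 24 + 36 = 60
  L = 17 − 3·89 − 5·60 = -550
  P = -36 − 4·(-550) = 2164
P: 1572 − 2164 = -592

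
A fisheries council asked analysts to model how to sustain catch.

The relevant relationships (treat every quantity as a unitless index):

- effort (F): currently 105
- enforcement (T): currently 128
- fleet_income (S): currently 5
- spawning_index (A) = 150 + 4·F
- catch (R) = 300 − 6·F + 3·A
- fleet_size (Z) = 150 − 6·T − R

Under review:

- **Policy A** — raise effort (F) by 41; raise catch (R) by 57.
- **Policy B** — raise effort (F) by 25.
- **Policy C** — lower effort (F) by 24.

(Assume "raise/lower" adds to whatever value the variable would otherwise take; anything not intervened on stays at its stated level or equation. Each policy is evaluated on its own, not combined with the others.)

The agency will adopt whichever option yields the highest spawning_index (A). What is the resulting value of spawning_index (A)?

Policy A (F + 41, R + 57):
  F = 105 + 41 = 146
  A = 150 + 4·146 = 734
Policy B (F + 25):
  F = 105 + 25 = 130
  A = 150 + 4·130 = 670
Policy C (F − 24):
  F = 105 − 24 = 81
  A = 150 + 4·81 = 474
Comparing — Policy A: A=734, Policy B: A=670, Policy C: A=474. Highest is 734 (Policy A).

734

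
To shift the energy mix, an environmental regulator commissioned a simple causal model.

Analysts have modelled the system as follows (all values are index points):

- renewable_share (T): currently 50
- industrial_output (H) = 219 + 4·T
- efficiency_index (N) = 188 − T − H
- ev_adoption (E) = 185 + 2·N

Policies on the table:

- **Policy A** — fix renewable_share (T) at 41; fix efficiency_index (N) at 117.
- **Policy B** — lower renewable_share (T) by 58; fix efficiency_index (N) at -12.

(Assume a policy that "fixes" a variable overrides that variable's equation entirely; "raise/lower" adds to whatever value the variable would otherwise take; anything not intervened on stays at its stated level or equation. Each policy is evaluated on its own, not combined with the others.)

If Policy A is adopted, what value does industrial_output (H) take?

383

Policy A (T := 41, N := 117):
  T = 41
  H = 219 + 4·41 = 383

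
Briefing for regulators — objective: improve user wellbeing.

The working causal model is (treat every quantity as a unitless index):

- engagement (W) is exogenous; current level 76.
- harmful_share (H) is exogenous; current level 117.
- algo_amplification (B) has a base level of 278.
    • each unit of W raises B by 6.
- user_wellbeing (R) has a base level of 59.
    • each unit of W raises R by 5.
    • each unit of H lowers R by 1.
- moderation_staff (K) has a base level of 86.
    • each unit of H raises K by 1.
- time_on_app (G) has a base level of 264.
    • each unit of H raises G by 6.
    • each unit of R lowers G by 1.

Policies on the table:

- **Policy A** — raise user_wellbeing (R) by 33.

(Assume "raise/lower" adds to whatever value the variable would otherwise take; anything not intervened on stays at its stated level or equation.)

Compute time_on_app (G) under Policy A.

Policy A (R + 33):
  W = 76
  H = 117
  R = 59 + 5·76 − 117 (+33 from intervention) = 355
  G = 264 + 6·117 − 355 = 611

611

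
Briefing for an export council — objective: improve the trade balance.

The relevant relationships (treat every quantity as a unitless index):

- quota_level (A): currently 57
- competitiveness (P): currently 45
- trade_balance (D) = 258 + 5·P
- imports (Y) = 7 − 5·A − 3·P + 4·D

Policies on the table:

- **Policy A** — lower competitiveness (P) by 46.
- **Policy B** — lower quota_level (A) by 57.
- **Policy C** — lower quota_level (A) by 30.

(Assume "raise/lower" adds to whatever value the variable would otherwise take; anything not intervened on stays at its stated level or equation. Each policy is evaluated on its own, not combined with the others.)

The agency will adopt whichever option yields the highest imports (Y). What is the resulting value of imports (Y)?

Policy A (P − 46):
  A = 57
  P = 45 − 46 = -1
  D = 258 + 5·(-1) = 253
  Y = 7 − 5·57 − 3·(-1) + 4·253 = 737
Policy B (A − 57):
  A = 57 − 57 = 0
  P = 45
  D = 258 + 5·45 = 483
  Y = 7 − 5·0 − 3·45 + 4·483 = 1804
Policy C (A − 30):
  A = 57 − 30 = 27
  P = 45
  D = 258 + 5·45 = 483
  Y = 7 − 5·27 − 3·45 + 4·483 = 1669
Comparing — Policy A: Y=737, Policy B: Y=1804, Policy C: Y=1669. Highest is 1804 (Policy B).

1804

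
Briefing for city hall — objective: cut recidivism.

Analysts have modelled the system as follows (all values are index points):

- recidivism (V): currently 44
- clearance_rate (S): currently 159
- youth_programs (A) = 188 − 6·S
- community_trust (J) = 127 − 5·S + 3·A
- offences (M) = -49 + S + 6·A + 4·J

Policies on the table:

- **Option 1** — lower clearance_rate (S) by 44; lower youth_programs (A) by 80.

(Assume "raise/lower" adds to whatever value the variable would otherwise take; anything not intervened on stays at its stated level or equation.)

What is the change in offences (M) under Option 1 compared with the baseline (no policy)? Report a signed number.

4148

Baseline:
  S = 159
  A = 188 − 6·159 = -766
  J = 127 − 5·159 + 3·(-766) = -2966
  M = -49 + 159 + 6·(-766) + 4·(-2966) = -16350
Option 1 (S − 44, A − 80):
  S = 159 − 44 = 115
  A = 188 − 6·115 (−80 from intervention) = -582
  J = 127 − 5·115 + 3·(-582) = -2194
  M = -49 + 115 + 6·(-582) + 4·(-2194) = -12202
Change in M: -12202 − (-16350) = 4148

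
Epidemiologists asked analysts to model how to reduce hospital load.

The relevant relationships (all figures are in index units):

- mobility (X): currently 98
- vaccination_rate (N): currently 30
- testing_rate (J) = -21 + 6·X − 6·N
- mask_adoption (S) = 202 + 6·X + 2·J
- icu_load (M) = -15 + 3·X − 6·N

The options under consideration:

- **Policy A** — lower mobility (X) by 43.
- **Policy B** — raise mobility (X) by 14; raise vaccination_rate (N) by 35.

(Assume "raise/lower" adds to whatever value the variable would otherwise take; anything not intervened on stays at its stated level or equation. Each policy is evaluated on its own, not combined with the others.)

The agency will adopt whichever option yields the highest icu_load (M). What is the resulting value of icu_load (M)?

Policy A (X − 43):
  X = 98 − 43 = 55
  N = 30
  M = -15 + 3·55 − 6·30 = -30
Policy B (X + 14, N + 35):
  X = 98 + 14 = 112
  N = 30 + 35 = 65
  M = -15 + 3·112 − 6·65 = -69
Comparing — Policy A: M=-30, Policy B: M=-69. Highest is -30 (Policy A).

-30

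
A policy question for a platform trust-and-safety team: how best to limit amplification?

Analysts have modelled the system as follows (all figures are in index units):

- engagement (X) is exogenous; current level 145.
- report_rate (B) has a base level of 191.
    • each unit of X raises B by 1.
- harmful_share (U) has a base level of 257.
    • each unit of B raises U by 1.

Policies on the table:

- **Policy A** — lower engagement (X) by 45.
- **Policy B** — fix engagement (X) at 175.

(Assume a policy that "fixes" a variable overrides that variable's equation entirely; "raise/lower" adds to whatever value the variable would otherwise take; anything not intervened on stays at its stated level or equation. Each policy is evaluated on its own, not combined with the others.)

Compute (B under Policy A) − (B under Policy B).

Policy A (X − 45):
  X = 145 − 45 = 100
  B = 191 + 100 = 291
Policy B (X := 175):
  X = 175
  B = 191 + 175 = 366
B: 291 − 366 = -75

-75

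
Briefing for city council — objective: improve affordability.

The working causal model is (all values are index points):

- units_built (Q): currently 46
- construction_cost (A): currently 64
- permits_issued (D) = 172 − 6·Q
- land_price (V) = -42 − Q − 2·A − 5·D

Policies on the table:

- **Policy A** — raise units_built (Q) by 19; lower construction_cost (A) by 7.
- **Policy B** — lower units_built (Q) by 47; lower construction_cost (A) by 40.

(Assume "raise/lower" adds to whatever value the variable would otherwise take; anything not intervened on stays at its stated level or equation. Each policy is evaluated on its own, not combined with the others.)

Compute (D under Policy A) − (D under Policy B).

Policy A (Q + 19, A − 7):
  Q = 46 + 19 = 65
  D = 172 − 6·65 = -218
Policy B (Q − 47, A − 40):
  Q = 46 − 47 = -1
  D = 172 − 6·(-1) = 178
D: -218 − 178 = -396

-396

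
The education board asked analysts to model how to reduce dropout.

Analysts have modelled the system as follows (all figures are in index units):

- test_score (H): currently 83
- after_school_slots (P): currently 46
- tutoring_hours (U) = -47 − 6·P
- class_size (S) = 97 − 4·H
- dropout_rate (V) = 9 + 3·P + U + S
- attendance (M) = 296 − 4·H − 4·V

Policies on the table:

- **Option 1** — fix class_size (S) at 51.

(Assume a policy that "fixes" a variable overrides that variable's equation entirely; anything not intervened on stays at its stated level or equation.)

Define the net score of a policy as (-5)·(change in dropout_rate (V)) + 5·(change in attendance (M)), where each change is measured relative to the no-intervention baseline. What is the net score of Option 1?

Baseline:
  H = 83
  P = 46
  U = -47 − 6·46 = -323
  S = 97 − 4·83 = -235
  V = 9 + 3·46 + (-323) + (-235) = -411
  M = 296 − 4·83 − 4·(-411) = 1608
Option 1 (S := 51):
  H = 83
  P = 46
  U = -47 − 6·46 = -323
  S = 51
  V = 9 + 3·46 + (-323) + 51 = -125
  M = 296 − 4·83 − 4·(-125) = 464
ΔV = -125 − (-411) = 286; ΔM = 464 − 1608 = -1144
Score = (-5)·286 + 5·(-1144) = -7150

-7150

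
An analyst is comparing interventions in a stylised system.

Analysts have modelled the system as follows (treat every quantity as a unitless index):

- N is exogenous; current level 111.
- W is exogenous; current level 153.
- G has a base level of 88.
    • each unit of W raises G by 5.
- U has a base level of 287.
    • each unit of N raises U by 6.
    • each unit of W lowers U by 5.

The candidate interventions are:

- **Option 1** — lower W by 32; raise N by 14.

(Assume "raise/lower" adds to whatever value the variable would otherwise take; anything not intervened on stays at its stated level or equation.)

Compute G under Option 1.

Option 1 (W − 32, N + 14):
  W = 153 − 32 = 121
  G = 88 + 5·121 = 693

693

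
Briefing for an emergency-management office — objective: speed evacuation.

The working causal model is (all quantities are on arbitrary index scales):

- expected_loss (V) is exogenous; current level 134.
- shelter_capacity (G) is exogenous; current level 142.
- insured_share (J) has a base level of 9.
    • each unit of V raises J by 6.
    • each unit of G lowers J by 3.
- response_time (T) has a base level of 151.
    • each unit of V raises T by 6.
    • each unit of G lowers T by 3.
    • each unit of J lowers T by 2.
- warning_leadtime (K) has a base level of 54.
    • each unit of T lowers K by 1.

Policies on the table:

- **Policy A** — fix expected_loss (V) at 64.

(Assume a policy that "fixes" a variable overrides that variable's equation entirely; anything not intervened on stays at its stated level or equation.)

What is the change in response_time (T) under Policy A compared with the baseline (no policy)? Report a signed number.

420

Baseline:
  V = 134
  G = 142
  J = 9 + 6·134 − 3·142 = 387
  T = 151 + 6·134 − 3·142 − 2·387 = -245
Policy A (V := 64):
  V = 64
  G = 142
  J = 9 + 6·64 − 3·142 = -33
  T = 151 + 6·64 − 3·142 − 2·(-33) = 175
Change in T: 175 − (-245) = 420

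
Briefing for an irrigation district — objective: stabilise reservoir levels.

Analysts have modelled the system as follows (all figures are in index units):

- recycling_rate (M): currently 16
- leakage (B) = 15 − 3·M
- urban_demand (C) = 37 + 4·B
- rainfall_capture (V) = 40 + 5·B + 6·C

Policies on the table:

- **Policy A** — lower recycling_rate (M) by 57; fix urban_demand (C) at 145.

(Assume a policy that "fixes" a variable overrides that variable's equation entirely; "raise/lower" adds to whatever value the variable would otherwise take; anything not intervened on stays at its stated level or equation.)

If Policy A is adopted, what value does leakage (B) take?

Policy A (M − 57, C := 145):
  M = 16 − 57 = -41
  B = 15 − 3·(-41) = 138

138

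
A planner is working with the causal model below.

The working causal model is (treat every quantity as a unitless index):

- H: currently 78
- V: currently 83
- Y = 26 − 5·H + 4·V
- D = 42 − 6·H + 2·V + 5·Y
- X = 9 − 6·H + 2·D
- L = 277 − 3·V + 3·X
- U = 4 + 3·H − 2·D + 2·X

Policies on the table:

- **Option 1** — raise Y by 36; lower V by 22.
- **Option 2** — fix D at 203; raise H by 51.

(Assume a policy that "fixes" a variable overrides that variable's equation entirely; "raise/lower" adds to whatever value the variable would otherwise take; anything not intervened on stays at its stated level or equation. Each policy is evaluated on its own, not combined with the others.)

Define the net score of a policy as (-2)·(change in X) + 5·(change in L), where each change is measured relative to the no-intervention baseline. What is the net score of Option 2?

12220

Baseline:
  H = 78
  V = 83
  Y = 26 − 5·78 + 4·83 = -32
  D = 42 − 6·78 + 2·83 + 5·(-32) = -420
  X = 9 − 6·78 + 2·(-420) = -1299
  L = 277 − 3·83 + 3·(-1299) = -3869
Option 2 (D := 203, H + 51):
  H = 78 + 51 = 129
  V = 83
  Y = 26 − 5·129 + 4·83 = -287
  D = 203
  X = 9 − 6·129 + 2·203 = -359
  L = 277 − 3·83 + 3·(-359) = -1049
ΔX = -359 − (-1299) = 940; ΔL = -1049 − (-3869) = 2820
Score = (-2)·940 + 5·2820 = 12220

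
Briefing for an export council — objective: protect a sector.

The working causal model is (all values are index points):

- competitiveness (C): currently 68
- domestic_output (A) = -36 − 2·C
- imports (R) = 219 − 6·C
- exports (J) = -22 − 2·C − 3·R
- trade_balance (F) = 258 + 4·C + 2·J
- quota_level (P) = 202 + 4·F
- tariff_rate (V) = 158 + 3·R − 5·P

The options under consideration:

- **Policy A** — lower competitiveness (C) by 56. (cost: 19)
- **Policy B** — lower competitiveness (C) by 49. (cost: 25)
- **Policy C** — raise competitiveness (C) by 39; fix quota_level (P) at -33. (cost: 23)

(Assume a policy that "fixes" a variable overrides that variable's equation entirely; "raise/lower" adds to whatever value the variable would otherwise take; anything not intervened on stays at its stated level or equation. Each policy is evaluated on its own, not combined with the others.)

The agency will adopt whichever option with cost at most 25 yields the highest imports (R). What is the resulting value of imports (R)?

147

Policy A (C − 56):
  C = 68 − 56 = 12
  R = 219 − 6·12 = 147
Policy B (C − 49):
  C = 68 − 49 = 19
  R = 219 − 6·19 = 105
Policy C (C + 39, P := -33):
  C = 68 + 39 = 107
  R = 219 − 6·107 = -423
Comparing — Policy A: R=147, Policy B: R=105, Policy C: R=-423. Highest is 147 (Policy A).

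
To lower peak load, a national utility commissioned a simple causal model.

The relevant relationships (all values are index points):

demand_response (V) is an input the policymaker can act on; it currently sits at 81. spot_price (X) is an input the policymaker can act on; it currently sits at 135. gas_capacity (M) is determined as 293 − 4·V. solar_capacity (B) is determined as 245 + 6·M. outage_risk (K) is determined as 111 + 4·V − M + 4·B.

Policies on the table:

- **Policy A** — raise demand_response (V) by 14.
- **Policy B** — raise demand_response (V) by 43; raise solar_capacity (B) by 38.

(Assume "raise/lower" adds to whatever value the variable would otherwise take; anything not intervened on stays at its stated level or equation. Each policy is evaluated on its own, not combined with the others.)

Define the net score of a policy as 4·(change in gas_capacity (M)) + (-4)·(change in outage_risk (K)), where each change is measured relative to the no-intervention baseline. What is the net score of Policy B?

13840

Baseline:
  V = 81
  M = 293 − 4·81 = -31
  B = 245 + 6·(-31) = 59
  K = 111 + 4·81 − (-31) + 4·59 = 702
Policy B (V + 43, B + 38):
  V = 81 + 43 = 124
  M = 293 − 4·124 = -203
  B = 245 + 6·(-203) (+38 from intervention) = -935
  K = 111 + 4·124 − (-203) + 4·(-935) = -2930
ΔM = -203 − (-31) = -172; ΔK = -2930 − 702 = -3632
Score = 4·(-172) + (-4)·(-3632) = 13840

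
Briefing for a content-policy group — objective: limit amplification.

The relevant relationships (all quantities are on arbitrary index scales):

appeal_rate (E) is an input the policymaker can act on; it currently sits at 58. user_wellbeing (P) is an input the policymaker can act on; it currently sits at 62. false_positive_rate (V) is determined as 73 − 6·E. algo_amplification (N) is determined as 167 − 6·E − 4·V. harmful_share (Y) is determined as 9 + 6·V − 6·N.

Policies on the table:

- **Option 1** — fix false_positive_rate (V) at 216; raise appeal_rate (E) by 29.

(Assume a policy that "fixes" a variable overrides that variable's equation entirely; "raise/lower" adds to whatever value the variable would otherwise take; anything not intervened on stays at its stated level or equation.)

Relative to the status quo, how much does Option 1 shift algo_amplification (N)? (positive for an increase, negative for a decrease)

Baseline:
  E = 58
  V = 73 − 6·58 = -275
  N = 167 − 6·58 − 4·(-275) = 919
Option 1 (V := 216, E + 29):
  E = 58 + 29 = 87
  V = 216
  N = 167 − 6·87 − 4·216 = -1219
Change in N: -1219 − 919 = -2138

-2138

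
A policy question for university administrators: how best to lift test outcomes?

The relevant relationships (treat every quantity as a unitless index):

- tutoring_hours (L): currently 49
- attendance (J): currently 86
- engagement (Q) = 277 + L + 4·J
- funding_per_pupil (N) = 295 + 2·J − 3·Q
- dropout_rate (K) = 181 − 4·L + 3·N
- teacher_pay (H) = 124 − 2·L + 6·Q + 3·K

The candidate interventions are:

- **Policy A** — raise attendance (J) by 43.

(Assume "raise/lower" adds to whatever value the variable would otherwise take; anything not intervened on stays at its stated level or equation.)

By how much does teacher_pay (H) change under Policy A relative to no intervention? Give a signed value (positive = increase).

-2838

Baseline:
  L = 49
  J = 86
  Q = 277 + 49 + 4·86 = 670
  N = 295 + 2·86 − 3·670 = -1543
  K = 181 − 4·49 + 3·(-1543) = -4644
  H = 124 − 2·49 + 6·670 + 3·(-4644) = -9886
Policy A (J + 43):
  L = 49
  J = 86 + 43 = 129
  Q = 277 + 49 + 4·129 = 842
  N = 295 + 2·129 − 3·842 = -1973
  K = 181 − 4·49 + 3·(-1973) = -5934
  H = 124 − 2·49 + 6·842 + 3·(-5934) = -12724
Change in H: -12724 − (-9886) = -2838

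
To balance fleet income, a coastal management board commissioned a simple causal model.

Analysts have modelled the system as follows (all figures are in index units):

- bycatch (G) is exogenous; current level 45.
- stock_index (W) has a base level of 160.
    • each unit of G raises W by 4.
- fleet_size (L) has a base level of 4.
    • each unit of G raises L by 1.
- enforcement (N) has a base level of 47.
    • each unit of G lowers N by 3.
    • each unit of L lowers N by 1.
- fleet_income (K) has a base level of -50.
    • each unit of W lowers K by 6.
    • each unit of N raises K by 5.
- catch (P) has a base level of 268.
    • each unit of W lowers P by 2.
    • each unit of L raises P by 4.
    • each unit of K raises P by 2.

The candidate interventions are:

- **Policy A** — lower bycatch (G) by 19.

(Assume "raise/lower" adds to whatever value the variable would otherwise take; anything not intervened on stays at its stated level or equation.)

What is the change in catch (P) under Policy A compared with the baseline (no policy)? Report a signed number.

1748

Baseline:
  G = 45
  W = 160 + 4·45 = 340
  L = 4 + 45 = 49
  N = 47 − 3·45 − 49 = -137
  K = -50 − 6·340 + 5·(-137) = -2775
  P = 268 − 2·340 + 4·49 + 2·(-2775) = -5766
Policy A (G − 19):
  G = 45 − 19 = 26
  W = 160 + 4·26 = 264
  L = 4 + 26 = 30
  N = 47 − 3·26 − 30 = -61
  K = -50 − 6·264 + 5·(-61) = -1939
  P = 268 − 2·264 + 4·30 + 2·(-1939) = -4018
Change in P: -4018 − (-5766) = 1748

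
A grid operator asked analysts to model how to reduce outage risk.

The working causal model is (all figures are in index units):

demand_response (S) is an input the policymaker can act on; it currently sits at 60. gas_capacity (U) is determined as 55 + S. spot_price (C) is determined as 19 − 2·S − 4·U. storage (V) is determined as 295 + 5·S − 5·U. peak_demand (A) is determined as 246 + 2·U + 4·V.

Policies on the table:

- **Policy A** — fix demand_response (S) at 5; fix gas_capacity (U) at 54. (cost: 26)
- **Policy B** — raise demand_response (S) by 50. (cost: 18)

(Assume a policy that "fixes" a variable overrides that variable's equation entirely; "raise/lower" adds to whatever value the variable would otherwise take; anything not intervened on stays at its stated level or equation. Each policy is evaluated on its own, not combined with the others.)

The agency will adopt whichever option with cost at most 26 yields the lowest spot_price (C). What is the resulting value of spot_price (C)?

Policy A (S := 5, U := 54):
  S = 5
  U = 54
  C = 19 − 2·5 − 4·54 = -207
Policy B (S + 50):
  S = 60 + 50 = 110
  U = 55 + 110 = 165
  C = 19 − 2·110 − 4·165 = -861
Comparing — Policy A: C=-207, Policy B: C=-861. Lowest is -861 (Policy B).

-861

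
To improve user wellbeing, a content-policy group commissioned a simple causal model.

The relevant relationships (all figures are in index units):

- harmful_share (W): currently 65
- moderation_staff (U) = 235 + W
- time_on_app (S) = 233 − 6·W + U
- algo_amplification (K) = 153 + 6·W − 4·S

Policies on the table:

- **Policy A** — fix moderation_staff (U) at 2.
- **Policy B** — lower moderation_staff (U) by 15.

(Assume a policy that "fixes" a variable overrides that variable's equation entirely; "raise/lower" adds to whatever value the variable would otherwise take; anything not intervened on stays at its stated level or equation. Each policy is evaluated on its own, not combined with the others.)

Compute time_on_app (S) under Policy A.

Policy A (U := 2):
  W = 65
  U = 2
  S = 233 − 6·65 + 2 = -155

-155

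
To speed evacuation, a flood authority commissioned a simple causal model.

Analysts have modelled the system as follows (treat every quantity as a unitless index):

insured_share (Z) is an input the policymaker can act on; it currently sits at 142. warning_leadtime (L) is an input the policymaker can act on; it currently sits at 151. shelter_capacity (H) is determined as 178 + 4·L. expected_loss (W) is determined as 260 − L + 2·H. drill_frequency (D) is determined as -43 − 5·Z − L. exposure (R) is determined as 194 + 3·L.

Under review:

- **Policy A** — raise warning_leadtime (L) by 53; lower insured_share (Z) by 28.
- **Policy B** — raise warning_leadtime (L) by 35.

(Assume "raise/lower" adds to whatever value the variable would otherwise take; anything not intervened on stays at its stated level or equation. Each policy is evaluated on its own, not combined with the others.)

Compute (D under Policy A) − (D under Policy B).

122

Policy A (L + 53, Z − 28):
  Z = 142 − 28 = 114
  L = 151 + 53 = 204
  D = -43 − 5·114 − 204 = -817
Policy B (L + 35):
  Z = 142
  L = 151 + 35 = 186
  D = -43 − 5·142 − 186 = -939
D: -817 − (-939) = 122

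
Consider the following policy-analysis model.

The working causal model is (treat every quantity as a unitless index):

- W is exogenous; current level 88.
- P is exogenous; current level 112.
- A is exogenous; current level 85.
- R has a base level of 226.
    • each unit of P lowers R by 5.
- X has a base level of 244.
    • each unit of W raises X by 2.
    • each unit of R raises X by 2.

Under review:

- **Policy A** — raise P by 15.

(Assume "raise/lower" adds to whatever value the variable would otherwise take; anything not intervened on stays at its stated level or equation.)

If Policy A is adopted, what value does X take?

Policy A (P + 15):
  W = 88
  P = 112 + 15 = 127
  R = 226 − 5·127 = -409
  X = 244 + 2·88 + 2·(-409) = -398

-398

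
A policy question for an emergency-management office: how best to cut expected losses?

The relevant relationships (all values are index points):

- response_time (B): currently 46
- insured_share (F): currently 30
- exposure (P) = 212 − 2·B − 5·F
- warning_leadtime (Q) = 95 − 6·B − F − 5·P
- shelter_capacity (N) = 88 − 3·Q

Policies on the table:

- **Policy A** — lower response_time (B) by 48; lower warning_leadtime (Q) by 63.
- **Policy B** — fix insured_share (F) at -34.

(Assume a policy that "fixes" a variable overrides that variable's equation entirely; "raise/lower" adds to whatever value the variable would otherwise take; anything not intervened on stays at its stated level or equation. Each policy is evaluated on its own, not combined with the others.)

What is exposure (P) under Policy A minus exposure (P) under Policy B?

-224

Policy A (B − 48, Q − 63):
  B = 46 − 48 = -2
  F = 30
  P = 212 − 2·(-2) − 5·30 = 66
Policy B (F := -34):
  B = 46
  F = -34
  P = 212 − 2·46 − 5·(-34) = 290
P: 66 − 290 = -224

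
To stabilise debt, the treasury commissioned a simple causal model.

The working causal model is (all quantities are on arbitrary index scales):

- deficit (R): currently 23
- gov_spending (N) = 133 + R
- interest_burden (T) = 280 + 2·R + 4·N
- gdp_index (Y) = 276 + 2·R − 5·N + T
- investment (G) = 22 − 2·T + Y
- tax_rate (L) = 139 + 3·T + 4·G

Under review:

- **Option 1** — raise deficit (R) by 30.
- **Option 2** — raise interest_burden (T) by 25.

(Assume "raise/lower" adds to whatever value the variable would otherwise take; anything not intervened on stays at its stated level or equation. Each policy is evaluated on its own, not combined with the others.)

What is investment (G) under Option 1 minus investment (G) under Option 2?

-245

Option 1 (R + 30):
  R = 23 + 30 = 53
  N = 133 + 53 = 186
  T = 280 + 2·53 + 4·186 = 1130
  Y = 276 + 2·53 − 5·186 + 1130 = 582
  G = 22 − 2·1130 + 582 = -1656
Option 2 (T + 25):
  R = 23
  N = 133 + 23 = 156
  T = 280 + 2·23 + 4·156 (+25 from intervention) = 975
  Y = 276 + 2·23 − 5·156 + 975 = 517
  G = 22 − 2·975 + 517 = -1411
G: -1656 − (-1411) = -245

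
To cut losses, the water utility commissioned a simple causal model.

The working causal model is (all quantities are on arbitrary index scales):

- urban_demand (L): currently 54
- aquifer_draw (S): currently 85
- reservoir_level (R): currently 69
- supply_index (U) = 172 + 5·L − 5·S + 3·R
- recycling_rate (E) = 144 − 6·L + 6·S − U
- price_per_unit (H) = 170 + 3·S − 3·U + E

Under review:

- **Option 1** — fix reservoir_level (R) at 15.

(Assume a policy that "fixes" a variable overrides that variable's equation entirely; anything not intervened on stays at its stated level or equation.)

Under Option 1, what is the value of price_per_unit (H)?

Option 1 (R := 15):
  L = 54
  S = 85
  R = 15
  U = 172 + 5·54 − 5·85 + 3·15 = 62
  E = 144 − 6·54 + 6·85 − 62 = 268
  H = 170 + 3·85 − 3·62 + 268 = 507

507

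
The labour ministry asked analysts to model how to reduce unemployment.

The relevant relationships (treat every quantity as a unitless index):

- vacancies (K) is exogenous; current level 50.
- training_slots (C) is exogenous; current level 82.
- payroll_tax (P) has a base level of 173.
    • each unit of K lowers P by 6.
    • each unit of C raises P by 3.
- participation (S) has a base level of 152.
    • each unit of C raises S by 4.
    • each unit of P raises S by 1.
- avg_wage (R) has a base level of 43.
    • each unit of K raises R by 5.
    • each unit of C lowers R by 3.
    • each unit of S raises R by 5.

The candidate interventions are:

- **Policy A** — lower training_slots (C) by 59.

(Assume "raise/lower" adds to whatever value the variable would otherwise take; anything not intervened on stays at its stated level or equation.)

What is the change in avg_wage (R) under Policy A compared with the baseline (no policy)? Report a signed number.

-1888

Baseline:
  K = 50
  C = 82
  P = 173 − 6·50 + 3·82 = 119
  S = 152 + 4·82 + 119 = 599
  R = 43 + 5·50 − 3·82 + 5·599 = 3042
Policy A (C − 59):
  K = 50
  C = 82 − 59 = 23
  P = 173 − 6·50 + 3·23 = -58
  S = 152 + 4·23 + (-58) = 186
  R = 43 + 5·50 − 3·23 + 5·186 = 1154
Change in R: 1154 − 3042 = -1888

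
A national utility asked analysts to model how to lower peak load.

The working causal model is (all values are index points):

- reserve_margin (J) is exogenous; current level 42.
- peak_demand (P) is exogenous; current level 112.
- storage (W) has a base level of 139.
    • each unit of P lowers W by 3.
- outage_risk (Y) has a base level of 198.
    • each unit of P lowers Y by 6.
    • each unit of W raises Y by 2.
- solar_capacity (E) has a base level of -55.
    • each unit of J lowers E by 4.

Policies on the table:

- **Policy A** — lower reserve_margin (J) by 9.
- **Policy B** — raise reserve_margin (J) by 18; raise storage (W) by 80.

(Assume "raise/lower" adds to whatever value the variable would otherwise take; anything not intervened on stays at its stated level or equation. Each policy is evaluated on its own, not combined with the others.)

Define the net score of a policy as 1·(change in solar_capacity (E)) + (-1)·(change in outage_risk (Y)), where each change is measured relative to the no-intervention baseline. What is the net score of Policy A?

Baseline:
  J = 42
  P = 112
  W = 139 − 3·112 = -197
  Y = 198 − 6·112 + 2·(-197) = -868
  E = -55 − 4·42 = -223
Policy A (J − 9):
  J = 42 − 9 = 33
  P = 112
  W = 139 − 3·112 = -197
  Y = 198 − 6·112 + 2·(-197) = -868
  E = -55 − 4·33 = -187
ΔE = -187 − (-223) = 36; ΔY = -868 − (-868) = 0
Score = 1·36 + (-1)·0 = 36

36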